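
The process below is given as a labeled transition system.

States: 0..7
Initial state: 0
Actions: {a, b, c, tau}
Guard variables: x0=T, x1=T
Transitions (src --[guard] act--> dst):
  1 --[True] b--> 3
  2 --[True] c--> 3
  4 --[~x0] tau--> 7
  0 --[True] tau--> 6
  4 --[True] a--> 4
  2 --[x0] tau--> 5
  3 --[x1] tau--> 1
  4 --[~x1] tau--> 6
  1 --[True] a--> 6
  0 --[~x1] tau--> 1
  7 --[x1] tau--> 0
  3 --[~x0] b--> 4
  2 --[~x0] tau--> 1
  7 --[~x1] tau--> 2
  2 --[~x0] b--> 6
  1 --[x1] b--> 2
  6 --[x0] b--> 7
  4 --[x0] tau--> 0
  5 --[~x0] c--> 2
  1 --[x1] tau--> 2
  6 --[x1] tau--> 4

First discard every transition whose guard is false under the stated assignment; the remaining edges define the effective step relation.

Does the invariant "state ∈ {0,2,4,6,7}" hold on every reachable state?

Answer: INVARIANT HOLDS

Working:
Safe = {0,2,4,6,7}
R = {0,4,6,7}
  0: safe
  4: safe
  6: safe
  7: safe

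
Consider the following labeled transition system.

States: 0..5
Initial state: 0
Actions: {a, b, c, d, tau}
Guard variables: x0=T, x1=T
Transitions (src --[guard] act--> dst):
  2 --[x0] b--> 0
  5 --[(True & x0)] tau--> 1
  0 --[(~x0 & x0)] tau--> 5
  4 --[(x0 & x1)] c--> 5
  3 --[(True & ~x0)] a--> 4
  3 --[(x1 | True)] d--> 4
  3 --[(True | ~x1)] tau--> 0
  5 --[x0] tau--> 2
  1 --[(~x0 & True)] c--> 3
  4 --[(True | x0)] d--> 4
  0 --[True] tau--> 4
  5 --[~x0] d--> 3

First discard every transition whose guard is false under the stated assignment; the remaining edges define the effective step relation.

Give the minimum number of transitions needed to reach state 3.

Answer: UNREACHABLE

Trace:
Breadth-first toward 3:
  Layer 0: {0}
  Layer 1: {4}
  Layer 2: {5}
  Layer 3: {1,2}
3 never appears.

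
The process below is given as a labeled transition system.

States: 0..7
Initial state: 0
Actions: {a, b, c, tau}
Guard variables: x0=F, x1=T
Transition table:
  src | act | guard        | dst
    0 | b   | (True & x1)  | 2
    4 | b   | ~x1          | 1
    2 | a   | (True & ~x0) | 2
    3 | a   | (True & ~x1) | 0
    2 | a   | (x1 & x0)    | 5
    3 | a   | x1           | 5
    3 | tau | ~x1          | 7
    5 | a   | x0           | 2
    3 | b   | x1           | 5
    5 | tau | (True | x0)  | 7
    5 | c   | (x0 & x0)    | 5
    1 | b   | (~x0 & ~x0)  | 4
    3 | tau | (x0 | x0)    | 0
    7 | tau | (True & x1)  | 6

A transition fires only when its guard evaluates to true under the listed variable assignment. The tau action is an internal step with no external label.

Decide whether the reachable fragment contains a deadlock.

Answer: DEADLOCK-FREE

Analysis:
Reachable = {0,2}
  0: b→2  [1 exit(s)]
  2: a→2  [1 exit(s)]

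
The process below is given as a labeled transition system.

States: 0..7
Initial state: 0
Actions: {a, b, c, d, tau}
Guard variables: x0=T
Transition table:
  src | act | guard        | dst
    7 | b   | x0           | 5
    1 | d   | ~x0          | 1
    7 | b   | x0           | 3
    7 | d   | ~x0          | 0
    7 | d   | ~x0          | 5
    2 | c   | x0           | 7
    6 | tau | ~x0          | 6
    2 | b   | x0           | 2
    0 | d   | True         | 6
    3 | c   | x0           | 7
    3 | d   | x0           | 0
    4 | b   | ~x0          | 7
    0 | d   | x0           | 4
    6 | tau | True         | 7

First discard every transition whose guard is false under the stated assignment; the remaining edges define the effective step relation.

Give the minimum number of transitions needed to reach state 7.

BFS to 7:
  depth 0: {0}
  depth 1: {4,6}
  depth 2: {7}
depth(7)=2, e.g. d·tau

Answer: 2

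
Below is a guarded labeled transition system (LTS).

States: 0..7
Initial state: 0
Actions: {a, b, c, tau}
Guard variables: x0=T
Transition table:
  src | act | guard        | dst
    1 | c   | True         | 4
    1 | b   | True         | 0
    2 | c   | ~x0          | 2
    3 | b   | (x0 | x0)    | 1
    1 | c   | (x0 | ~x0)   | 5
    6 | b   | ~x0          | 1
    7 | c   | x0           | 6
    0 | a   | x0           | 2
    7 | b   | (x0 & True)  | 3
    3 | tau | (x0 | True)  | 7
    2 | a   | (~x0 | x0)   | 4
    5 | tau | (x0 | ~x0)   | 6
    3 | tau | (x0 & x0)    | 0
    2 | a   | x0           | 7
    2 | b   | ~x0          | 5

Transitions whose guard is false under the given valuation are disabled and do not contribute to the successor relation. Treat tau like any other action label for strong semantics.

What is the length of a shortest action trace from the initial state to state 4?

Answer: 2

Analysis:
Layered search for 4:
  L0 = {0}
  L1 = {2}
  L2 = {4,7}
4 enters at depth 2; path a·a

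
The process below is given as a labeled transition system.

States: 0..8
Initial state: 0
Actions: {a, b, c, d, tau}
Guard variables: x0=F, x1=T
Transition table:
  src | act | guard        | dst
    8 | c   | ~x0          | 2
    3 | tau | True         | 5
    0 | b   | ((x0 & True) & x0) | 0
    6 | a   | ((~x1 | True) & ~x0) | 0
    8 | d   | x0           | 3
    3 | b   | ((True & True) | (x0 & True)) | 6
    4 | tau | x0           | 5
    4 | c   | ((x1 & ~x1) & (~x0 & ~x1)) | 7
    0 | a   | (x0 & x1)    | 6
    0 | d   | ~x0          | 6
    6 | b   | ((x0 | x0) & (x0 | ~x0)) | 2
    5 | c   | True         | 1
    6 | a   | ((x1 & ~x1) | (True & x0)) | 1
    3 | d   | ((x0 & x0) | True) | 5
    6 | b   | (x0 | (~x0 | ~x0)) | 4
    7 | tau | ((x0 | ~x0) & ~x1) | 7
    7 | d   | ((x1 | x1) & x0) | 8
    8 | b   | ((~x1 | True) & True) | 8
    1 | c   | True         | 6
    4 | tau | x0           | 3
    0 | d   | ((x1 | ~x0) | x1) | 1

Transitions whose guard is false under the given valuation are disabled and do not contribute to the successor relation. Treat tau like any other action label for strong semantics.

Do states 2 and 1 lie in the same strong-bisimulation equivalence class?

Answer: NOT BISIMILAR

Working:
Refine partition for ~:
  π0 = {{0,1,2,3,4,5,6,7,8}}
  π1 = {{0},{1,5},{2,4,7},{3},{6},{8}}
  π2 = {{0},{1},{2,4,7},{3},{5},{6},{8}}
7 equivalence class(es) (converged in 3)
2∈{2,4,7}, 1∈{1}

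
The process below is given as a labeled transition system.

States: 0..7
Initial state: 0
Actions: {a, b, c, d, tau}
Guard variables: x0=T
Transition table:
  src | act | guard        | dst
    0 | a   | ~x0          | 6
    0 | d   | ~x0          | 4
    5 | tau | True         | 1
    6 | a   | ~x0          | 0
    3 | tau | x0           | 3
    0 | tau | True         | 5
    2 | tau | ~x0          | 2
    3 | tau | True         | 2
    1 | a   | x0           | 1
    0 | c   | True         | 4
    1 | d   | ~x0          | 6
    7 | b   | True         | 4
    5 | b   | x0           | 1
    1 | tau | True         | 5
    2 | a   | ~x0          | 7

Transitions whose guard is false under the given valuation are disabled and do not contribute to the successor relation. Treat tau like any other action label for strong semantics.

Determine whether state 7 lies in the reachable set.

Guard filter leaves 9 enabled edge(s).
L0 = {0}
L1 = {4,5}  total {0,4,5}
L2 = {1}  total {0,1,4,5}
Reachable = {0,1,4,5}

Answer: UNREACHABLE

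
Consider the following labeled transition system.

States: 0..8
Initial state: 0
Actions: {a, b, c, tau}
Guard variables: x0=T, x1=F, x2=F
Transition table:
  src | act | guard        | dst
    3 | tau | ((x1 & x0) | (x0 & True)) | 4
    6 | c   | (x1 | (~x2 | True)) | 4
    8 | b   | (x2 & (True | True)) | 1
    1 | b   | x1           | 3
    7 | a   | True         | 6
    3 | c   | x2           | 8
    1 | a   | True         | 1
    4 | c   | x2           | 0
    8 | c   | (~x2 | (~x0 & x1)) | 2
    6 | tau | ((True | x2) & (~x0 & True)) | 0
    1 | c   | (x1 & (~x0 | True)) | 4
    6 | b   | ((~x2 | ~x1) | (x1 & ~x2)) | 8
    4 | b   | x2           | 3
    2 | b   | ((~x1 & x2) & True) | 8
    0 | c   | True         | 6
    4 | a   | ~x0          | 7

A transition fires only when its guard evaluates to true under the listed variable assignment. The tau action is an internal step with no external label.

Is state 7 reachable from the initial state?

Answer: UNREACHABLE

Trace:
After dropping false guards: 7 live edges.
Layer 0: {0}
Layer 1: {6}  cumulative {0,6}
Layer 2: {4,8}  cumulative {0,4,6,8}
Layer 3: {2}  cumulative {0,2,4,6,8}
Reachable = {0,2,4,6,8}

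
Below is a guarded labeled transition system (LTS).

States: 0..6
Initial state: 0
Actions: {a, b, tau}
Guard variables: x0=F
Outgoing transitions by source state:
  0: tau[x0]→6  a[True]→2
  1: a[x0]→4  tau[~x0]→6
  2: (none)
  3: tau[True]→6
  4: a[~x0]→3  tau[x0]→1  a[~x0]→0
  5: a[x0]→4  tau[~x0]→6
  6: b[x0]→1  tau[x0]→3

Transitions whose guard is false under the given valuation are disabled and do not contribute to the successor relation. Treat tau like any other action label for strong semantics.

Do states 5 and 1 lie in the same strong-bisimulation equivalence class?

Compute ~ classes (split until stable):
  round 0: {{0,1,2,3,4,5,6}}
  round 1: {{0,4},{1,3,5},{2,6}}
  round 2: {{0},{1,3,5},{2,6},{4}}
stable after 3 split(s): 4 block(s)
[5]={1,3,5}  [1]={1,3,5}

Answer: BISIMILAR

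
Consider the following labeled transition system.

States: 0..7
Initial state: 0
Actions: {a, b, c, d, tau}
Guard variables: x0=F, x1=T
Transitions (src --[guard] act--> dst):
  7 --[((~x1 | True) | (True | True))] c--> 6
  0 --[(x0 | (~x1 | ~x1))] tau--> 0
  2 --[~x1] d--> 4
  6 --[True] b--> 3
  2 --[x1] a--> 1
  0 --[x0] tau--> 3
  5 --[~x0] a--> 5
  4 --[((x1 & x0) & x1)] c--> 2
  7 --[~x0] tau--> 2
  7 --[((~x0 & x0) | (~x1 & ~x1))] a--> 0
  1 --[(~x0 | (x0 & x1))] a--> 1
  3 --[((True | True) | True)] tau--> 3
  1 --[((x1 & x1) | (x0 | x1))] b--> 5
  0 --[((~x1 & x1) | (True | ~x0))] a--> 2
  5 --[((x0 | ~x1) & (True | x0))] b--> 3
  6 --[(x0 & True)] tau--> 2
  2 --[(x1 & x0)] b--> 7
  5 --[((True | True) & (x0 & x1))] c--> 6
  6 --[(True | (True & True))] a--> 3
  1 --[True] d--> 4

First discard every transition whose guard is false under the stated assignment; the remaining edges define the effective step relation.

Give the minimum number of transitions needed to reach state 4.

Answer: 3

Analysis:
Layered search for 4:
  Layer 0: {0}
  Layer 1: {2}
  Layer 2: {1}
  Layer 3: {4,5}
first hit 4 at d=3 via a·a·d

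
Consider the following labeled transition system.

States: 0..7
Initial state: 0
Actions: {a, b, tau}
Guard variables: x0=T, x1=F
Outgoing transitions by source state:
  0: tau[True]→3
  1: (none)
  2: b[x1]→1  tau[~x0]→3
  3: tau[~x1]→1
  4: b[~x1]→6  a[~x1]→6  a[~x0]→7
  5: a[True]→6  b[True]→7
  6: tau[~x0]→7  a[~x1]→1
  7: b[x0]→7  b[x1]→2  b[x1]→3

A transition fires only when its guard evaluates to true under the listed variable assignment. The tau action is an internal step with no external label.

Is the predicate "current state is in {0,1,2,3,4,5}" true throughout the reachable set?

Inv-set: {0,1,2,3,4,5}
Reachable = {0,1,3}
  0: safe
  1: safe
  3: safe

Answer: INVARIANT HOLDS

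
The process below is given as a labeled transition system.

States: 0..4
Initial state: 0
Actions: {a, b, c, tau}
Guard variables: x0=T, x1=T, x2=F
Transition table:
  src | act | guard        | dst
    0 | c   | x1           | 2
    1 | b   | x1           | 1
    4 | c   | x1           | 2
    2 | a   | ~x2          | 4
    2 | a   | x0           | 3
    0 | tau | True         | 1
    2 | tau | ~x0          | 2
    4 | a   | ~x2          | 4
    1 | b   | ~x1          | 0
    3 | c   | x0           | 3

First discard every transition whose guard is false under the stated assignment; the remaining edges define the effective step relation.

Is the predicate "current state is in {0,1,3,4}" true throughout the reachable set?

Answer: INVARIANT VIOLATED at state 2

Working:
Inv-set: {0,1,3,4}
Reach set: {0,1,2,3,4}
  0: safe
  1: safe
  2: VIOLATES
  3: safe
  4: safe
counterexample path to 2: c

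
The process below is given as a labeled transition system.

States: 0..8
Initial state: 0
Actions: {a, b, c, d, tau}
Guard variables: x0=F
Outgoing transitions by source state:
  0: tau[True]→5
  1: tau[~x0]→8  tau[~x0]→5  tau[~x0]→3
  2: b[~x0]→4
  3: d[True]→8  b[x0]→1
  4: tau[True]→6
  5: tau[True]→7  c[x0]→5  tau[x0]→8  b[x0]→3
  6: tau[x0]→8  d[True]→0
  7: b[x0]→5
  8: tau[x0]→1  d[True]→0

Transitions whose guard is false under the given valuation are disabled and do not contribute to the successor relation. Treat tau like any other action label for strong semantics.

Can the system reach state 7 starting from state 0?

Guard filter leaves 10 enabled edge(s).
L0 = {0}
L1 = {5}  cumulative {0,5}
L2 = {7}  cumulative {0,5,7}
Reach set: {0,5,7}
witness 7: tau·tau

Answer: REACHABLE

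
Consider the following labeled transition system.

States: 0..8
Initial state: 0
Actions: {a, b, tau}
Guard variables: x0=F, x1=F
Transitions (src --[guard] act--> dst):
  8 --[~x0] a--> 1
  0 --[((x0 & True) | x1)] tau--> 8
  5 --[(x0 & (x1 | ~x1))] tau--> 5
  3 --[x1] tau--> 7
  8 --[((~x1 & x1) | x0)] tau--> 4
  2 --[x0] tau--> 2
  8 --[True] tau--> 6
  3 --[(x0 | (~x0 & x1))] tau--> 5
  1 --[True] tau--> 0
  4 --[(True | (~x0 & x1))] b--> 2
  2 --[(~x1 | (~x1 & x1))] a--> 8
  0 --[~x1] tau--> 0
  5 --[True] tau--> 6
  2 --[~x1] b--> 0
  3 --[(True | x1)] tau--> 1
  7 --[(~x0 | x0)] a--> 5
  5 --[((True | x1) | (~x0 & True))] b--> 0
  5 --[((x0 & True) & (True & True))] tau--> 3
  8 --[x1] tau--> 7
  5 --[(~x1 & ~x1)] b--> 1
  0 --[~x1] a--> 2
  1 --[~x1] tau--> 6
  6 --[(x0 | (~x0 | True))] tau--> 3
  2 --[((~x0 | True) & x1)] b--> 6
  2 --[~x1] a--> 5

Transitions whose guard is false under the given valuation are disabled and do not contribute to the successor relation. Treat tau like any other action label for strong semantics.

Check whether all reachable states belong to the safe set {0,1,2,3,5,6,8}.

Allowed set {0,1,2,3,5,6,8}
Reachable = {0,1,2,3,5,6,8}
  0: ok
  1: ok
  2: ok
  3: ok
  5: ok
  6: ok
  8: ok

Answer: INVARIANT HOLDS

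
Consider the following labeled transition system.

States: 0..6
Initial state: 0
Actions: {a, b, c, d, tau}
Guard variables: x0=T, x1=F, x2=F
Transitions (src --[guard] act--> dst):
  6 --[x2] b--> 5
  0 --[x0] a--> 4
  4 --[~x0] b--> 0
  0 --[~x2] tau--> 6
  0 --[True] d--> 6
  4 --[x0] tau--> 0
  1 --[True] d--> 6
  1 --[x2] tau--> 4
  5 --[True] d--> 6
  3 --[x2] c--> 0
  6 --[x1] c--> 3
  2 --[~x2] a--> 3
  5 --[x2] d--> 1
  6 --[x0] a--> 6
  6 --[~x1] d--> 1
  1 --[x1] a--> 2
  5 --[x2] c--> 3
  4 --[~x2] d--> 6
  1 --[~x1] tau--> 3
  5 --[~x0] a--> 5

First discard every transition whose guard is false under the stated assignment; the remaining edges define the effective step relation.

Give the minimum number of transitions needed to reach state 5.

BFS to 5:
  L0 = {0}
  L1 = {4,6}
  L2 = {1}
  L3 = {3}
5 never appears.

Answer: UNREACHABLE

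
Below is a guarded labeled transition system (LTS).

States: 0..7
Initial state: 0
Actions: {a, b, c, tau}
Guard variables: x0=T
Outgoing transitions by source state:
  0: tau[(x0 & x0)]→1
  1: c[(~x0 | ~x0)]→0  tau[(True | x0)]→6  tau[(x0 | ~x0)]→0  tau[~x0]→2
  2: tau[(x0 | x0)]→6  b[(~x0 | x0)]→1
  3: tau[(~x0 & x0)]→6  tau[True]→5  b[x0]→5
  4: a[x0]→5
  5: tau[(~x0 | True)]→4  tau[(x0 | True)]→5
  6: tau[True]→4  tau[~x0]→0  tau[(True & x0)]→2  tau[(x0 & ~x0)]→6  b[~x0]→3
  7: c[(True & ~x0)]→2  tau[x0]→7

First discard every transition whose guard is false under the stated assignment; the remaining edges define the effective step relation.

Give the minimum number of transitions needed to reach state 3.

Answer: UNREACHABLE

Trace:
BFS to 3:
  Layer 0: {0}
  Layer 1: {1}
  Layer 2: {6}
  Layer 3: {2,4}
  Layer 4: {5}
3 never appears.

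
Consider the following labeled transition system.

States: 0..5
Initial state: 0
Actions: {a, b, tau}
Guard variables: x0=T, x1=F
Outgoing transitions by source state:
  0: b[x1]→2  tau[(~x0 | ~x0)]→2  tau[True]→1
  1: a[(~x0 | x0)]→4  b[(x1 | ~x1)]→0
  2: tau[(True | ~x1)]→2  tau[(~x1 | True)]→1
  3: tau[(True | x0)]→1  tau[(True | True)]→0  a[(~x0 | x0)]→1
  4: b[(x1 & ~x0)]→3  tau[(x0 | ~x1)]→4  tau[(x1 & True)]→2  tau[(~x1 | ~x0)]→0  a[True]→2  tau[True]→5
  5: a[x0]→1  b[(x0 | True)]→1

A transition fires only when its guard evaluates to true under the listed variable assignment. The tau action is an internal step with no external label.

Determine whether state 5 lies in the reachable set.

After dropping false guards: 14 live edges.
Layer 0: {0}
Layer 1: {1}  cumulative {0,1}
Layer 2: {4}  cumulative {0,1,4}
Layer 3: {2,5}  cumulative {0,1,2,4,5}
R = {0,1,2,4,5}
trace reaching 5: tau·a·tau

Answer: REACHABLE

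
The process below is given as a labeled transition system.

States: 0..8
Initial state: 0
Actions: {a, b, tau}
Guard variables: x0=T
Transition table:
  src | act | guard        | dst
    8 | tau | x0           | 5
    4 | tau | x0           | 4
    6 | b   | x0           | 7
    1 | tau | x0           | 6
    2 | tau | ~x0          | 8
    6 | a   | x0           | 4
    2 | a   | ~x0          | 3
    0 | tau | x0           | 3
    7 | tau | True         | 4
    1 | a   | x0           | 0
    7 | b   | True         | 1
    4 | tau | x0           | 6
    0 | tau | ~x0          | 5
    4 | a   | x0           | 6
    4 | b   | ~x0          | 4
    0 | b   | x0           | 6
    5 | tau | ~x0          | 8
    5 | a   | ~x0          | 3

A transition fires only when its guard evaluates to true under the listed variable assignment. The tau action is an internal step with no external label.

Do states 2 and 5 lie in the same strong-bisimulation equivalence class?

Compute ~ classes (split until stable):
  P[0] = {{0,1,2,3,4,5,6,7,8}}
  P[1] = {{0,7},{1,4},{2,3,5},{6},{8}}
  P[2] = {{0},{1},{2,3,5},{4},{6},{7},{8}}
Fixed point at round 3; 7 class(es).
2∈{2,3,5}, 5∈{2,3,5}

Answer: BISIMILAR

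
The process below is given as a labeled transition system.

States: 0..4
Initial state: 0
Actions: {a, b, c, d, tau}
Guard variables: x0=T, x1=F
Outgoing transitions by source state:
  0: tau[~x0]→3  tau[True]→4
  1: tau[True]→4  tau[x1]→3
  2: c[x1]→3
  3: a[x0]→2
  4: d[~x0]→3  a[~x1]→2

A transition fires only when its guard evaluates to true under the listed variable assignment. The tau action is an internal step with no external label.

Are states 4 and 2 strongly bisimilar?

Compute ~ classes (split until stable):
  round 0: {{0,1,2,3,4}}
  round 1: {{0,1},{2},{3,4}}
stable after 2 split(s): 3 block(s)
4∈{3,4}, 2∈{2}

Answer: NOT BISIMILAR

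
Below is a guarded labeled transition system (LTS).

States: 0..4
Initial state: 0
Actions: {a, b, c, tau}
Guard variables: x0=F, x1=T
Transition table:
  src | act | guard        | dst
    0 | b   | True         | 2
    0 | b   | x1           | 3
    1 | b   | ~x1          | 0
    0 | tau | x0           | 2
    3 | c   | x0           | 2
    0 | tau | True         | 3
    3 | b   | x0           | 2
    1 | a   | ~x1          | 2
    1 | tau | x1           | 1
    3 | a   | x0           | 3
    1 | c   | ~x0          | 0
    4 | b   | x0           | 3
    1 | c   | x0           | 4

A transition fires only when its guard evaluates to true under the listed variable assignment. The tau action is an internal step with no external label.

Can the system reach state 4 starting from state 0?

5 transition(s) survive guard evaluation.
L0 = {0}
L1 = {2,3}  total {0,2,3}
Reachable = {0,2,3}

Answer: UNREACHABLE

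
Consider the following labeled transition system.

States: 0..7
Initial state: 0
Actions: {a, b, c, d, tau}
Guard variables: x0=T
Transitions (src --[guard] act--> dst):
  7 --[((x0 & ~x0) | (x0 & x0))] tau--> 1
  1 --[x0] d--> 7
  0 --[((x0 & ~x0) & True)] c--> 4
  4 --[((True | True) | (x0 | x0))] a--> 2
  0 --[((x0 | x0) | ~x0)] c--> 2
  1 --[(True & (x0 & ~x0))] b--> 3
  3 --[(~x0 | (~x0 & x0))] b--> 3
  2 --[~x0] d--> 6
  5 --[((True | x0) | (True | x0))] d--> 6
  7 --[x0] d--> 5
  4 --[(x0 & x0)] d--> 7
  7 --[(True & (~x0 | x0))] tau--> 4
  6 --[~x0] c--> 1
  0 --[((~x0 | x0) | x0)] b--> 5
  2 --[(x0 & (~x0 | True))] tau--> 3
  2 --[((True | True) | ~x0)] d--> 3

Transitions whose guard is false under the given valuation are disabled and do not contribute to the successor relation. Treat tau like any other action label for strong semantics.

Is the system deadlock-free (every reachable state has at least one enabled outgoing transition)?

Reach set: {0,2,3,5,6}
  0: b→5  c→2  [2 exit(s)]
  2: d→3  tau→3  [2 exit(s)]
  3: ∅  [deadlock]
  5: d→6  [1 exit(s)]
  6: ∅  [deadlock]
witness 3: c·tau

Answer: DEADLOCK at state 3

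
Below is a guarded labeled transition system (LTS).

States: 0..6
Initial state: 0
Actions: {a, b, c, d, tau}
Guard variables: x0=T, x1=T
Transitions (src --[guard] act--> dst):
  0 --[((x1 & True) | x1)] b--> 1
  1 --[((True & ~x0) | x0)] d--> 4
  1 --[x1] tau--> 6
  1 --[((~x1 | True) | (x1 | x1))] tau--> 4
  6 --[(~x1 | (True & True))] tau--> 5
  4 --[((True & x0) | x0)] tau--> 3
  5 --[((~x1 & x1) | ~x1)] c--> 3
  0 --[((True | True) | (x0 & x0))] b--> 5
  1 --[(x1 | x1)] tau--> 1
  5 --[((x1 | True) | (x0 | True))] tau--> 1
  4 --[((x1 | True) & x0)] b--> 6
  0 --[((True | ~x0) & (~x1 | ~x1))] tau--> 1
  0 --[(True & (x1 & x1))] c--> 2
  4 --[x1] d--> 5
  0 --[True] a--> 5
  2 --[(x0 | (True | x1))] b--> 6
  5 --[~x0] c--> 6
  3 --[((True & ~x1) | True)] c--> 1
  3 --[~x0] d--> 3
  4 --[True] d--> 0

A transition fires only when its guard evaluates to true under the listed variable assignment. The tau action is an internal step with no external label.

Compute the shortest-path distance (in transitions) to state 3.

Answer: 3

Trace:
Layered search for 3:
  depth 0: {0}
  depth 1: {1,2,5}
  depth 2: {4,6}
  depth 3: {3}
first hit 3 at d=3 via b·d·tau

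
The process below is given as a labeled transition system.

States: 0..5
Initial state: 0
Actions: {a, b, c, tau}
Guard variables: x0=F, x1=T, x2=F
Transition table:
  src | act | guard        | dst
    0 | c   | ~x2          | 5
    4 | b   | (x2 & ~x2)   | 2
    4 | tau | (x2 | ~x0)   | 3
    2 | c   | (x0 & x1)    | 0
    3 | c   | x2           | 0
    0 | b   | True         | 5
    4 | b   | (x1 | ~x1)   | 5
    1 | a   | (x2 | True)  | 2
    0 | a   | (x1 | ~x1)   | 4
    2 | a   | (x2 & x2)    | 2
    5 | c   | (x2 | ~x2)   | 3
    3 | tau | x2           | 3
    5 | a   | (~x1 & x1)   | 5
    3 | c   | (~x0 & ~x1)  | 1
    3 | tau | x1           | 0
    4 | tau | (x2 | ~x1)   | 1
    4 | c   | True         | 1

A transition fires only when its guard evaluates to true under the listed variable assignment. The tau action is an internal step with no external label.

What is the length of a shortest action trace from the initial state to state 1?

Answer: 2

Trace:
BFS to 1:
  depth 0: {0}
  depth 1: {4,5}
  depth 2: {1,3}
first hit 1 at d=2 via a·c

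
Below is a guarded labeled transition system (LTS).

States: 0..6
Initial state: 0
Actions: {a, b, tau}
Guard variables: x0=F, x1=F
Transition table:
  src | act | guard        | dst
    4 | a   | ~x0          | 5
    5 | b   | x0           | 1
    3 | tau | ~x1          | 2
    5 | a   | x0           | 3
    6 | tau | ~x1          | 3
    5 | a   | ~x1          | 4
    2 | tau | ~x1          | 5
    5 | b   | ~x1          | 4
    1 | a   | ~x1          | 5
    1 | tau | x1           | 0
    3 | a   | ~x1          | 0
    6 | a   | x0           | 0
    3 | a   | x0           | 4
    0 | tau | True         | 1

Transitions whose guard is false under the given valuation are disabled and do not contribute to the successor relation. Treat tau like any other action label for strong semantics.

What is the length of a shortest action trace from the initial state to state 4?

BFS to 4:
  depth 0: {0}
  depth 1: {1}
  depth 2: {5}
  depth 3: {4}
depth(4)=3, e.g. tau·a·a

Answer: 3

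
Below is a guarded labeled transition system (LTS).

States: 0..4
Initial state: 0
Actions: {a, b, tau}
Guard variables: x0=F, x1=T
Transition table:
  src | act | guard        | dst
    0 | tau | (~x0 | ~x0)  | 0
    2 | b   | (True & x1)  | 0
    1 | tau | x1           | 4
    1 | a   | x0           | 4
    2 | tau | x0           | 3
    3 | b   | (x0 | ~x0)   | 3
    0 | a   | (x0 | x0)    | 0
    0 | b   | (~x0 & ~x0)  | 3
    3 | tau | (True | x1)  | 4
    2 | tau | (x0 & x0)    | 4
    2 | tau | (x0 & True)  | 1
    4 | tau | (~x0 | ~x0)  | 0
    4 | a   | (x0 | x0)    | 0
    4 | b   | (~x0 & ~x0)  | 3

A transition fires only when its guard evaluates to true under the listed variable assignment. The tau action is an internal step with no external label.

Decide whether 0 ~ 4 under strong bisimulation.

Answer: BISIMILAR

Trace:
Refine partition for ~:
  round 0: {{0,1,2,3,4}}
  round 1: {{0,3,4},{1},{2}}
Fixed point at round 2; 3 class(es).
[0]={0,3,4}  [4]={0,3,4}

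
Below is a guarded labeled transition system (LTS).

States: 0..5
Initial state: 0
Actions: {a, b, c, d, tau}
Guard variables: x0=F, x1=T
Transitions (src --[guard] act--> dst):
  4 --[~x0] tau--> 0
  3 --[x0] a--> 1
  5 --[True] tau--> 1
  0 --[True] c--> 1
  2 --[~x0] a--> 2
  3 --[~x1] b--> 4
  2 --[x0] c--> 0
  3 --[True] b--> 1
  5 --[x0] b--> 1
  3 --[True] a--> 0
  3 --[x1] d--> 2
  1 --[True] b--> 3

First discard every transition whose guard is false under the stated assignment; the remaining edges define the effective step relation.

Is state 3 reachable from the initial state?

Answer: REACHABLE

Trace:
Guard filter leaves 8 enabled edge(s).
Layer 0: {0}
Layer 1: {1}  now seen {0,1}
Layer 2: {3}  now seen {0,1,3}
Layer 3: {2}  now seen {0,1,2,3}
Reach set: {0,1,2,3}
Path to 3: c·b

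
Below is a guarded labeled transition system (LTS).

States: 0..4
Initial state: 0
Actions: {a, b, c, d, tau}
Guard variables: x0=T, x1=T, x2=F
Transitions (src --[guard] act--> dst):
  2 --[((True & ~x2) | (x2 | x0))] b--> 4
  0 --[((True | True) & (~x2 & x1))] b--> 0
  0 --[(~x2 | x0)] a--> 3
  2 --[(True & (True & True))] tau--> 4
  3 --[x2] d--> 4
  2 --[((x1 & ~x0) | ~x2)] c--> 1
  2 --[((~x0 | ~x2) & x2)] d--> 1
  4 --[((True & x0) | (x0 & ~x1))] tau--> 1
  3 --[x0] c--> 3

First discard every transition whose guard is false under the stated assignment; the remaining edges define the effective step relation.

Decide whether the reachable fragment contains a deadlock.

Reachable = {0,3}
  0: a→3  b→0  [2 out]
  3: c→3  [1 out]

Answer: DEADLOCK-FREE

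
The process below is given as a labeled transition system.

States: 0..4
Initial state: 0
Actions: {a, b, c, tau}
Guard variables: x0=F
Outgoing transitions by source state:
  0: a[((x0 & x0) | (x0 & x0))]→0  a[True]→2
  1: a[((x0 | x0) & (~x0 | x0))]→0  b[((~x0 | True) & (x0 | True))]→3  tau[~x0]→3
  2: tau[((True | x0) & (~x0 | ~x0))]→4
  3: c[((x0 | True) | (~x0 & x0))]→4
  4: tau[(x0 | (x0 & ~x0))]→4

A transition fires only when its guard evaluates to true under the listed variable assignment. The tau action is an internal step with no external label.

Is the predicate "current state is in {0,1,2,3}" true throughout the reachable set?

Allowed set {0,1,2,3}
Reachable = {0,2,4}
  0: ✓
  2: ✓
  4: VIOLATES
reach 4 via a·tau — violates

Answer: INVARIANT VIOLATED at state 4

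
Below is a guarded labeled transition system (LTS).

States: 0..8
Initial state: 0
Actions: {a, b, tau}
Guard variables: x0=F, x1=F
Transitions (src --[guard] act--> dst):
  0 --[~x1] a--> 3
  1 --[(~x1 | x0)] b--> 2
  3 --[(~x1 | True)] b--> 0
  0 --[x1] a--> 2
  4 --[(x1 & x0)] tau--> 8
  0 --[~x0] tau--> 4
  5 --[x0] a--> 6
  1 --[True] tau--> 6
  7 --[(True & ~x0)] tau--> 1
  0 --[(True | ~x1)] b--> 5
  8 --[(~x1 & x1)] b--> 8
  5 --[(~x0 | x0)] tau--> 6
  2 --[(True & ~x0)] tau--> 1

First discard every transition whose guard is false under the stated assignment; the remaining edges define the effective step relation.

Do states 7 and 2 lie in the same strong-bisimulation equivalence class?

Refine partition for ~:
  P[0] = {{0,1,2,3,4,5,6,7,8}}
  P[1] = {{0},{1},{2,5,7},{3},{4,6,8}}
  P[2] = {{0},{1},{2,7},{3},{4,6,8},{5}}
Fixed point at round 3; 6 class(es).
class of 7: {2,7}; class of 2: {2,7}

Answer: BISIMILAR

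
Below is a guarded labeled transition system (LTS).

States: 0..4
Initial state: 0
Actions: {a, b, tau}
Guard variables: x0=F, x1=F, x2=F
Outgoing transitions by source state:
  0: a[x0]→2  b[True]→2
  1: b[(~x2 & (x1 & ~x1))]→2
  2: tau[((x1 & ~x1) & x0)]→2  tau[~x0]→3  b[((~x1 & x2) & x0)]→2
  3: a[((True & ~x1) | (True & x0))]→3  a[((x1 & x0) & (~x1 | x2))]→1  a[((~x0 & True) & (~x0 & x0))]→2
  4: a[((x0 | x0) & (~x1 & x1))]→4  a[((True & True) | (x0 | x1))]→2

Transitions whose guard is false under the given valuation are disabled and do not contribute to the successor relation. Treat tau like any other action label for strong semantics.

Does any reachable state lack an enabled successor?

Answer: DEADLOCK-FREE

Trace:
Reachable = {0,2,3}
  0: b→2  [1 exit(s)]
  2: tau→3  [1 exit(s)]
  3: a→3  [1 exit(s)]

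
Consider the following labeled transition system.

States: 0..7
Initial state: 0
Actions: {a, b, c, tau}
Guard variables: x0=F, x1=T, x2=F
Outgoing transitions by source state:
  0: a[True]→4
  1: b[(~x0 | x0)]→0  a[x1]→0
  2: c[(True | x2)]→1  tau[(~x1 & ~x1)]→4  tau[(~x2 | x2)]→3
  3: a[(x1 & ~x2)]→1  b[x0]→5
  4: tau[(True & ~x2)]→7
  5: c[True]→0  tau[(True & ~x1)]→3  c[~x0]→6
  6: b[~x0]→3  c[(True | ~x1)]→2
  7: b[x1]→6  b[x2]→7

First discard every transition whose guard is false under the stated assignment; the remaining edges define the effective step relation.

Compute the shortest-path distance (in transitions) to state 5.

Answer: UNREACHABLE

Analysis:
Breadth-first toward 5:
  L0 = {0}
  L1 = {4}
  L2 = {7}
  L3 = {6}
  L4 = {2,3}
  L5 = {1}
5 never appears.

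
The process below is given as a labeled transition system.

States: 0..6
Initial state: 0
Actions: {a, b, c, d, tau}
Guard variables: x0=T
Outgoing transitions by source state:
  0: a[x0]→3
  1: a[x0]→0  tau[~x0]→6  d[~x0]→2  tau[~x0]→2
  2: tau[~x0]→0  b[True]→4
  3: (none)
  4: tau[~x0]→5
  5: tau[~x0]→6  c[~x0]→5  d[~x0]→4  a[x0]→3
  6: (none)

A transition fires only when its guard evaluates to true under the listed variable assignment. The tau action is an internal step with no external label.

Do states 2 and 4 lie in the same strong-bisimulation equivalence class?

Refine partition for ~:
  π0 = {{0,1,2,3,4,5,6}}
  π1 = {{0,1,5},{2},{3,4,6}}
  π2 = {{0,5},{1},{2},{3,4,6}}
stable after 3 split(s): 4 block(s)
class of 2: {2}; class of 4: {3,4,6}

Answer: NOT BISIMILAR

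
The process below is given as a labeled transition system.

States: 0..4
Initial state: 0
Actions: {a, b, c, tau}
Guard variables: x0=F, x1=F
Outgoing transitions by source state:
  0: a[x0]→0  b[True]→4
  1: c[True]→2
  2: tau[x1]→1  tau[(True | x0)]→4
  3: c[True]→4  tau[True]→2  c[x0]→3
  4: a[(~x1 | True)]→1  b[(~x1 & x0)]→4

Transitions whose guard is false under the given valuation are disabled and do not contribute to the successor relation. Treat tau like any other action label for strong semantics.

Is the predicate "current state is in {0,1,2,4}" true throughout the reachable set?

Answer: INVARIANT HOLDS

Analysis:
Inv-set: {0,1,2,4}
Reachable = {0,1,2,4}
  0: ✓
  1: ✓
  2: ✓
  4: ✓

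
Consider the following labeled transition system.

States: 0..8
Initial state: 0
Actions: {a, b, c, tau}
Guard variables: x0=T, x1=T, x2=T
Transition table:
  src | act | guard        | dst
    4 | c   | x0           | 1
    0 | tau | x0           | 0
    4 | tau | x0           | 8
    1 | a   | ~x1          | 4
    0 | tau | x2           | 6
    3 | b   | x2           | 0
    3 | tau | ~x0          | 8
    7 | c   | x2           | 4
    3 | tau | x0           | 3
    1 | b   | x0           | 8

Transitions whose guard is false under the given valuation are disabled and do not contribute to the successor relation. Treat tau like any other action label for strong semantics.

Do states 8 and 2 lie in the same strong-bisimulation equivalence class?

Answer: BISIMILAR

Analysis:
Refine partition for ~:
  π0 = {{0,1,2,3,4,5,6,7,8}}
  π1 = {{0},{1},{2,5,6,8},{3},{4},{7}}
6 equivalence class(es) (converged in 2)
[8]={2,5,6,8}  [2]={2,5,6,8}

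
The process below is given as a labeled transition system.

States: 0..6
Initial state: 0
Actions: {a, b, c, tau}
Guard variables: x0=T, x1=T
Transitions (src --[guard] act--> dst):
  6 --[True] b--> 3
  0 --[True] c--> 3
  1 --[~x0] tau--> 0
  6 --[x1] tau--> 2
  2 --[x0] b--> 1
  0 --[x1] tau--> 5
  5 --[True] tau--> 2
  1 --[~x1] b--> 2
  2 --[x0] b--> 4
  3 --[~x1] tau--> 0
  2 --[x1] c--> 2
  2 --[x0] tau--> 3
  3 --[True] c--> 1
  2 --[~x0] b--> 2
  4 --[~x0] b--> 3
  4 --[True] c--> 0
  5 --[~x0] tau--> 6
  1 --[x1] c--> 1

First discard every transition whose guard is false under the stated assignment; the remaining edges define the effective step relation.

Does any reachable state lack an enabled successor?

Answer: DEADLOCK-FREE

Working:
Reach set: {0,1,2,3,4,5}
  0: c→3  tau→5  [2 out]
  1: c→1  [1 out]
  2: b→1  b→4  c→2  tau→3  [4 out]
  3: c→1  [1 out]
  4: c→0  [1 out]
  5: tau→2  [1 out]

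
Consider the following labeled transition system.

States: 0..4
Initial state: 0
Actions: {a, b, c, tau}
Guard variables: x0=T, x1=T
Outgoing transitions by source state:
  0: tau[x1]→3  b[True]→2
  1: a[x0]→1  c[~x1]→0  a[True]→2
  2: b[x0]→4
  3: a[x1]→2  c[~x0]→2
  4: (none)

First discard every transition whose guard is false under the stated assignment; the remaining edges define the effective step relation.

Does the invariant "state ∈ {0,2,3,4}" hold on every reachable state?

Inv-set: {0,2,3,4}
Reach set: {0,2,3,4}
  0: ok
  2: ok
  3: ok
  4: ok

Answer: INVARIANT HOLDS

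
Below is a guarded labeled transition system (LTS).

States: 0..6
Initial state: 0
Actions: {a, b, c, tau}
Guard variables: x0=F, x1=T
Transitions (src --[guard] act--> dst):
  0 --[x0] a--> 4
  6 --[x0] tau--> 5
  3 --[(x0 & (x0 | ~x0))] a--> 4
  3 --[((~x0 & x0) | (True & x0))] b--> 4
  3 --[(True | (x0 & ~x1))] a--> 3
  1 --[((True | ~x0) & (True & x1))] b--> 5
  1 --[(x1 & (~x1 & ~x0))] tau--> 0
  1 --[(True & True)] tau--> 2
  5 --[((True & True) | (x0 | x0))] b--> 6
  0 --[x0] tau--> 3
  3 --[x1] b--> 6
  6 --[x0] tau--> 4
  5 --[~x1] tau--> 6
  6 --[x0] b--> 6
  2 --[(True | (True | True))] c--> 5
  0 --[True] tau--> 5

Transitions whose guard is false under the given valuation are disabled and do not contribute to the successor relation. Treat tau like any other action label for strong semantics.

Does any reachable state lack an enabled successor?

R = {0,5,6}
  0: tau→5  [1 out]
  5: b→6  [1 out]
  6: ∅  [no exit]
trace reaching 6: tau·b

Answer: DEADLOCK at state 6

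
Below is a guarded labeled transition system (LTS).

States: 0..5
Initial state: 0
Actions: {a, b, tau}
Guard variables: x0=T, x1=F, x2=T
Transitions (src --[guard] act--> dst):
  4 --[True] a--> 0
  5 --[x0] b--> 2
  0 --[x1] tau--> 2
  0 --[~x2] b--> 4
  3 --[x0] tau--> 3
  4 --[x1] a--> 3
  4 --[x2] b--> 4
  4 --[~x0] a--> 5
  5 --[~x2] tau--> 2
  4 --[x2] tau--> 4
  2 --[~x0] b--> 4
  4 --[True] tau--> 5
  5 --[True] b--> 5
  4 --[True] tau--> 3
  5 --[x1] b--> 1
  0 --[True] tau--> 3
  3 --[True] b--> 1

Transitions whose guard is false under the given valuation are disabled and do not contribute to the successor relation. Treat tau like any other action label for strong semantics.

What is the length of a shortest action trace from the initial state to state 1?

Answer: 2

Working:
Breadth-first toward 1:
  depth 0: {0}
  depth 1: {3}
  depth 2: {1}
1 enters at depth 2; path tau·b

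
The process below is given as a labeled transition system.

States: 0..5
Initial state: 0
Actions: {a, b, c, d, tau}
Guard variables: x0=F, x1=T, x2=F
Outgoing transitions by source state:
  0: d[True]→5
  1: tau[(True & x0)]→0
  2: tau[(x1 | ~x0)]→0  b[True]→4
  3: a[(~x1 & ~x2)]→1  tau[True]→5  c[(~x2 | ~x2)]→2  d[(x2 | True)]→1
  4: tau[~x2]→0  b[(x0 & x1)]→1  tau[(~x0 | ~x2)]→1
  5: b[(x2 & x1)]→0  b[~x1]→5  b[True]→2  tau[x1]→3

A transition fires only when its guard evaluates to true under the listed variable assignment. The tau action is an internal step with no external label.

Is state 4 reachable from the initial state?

Guard filter leaves 10 enabled edge(s).
Layer 0: {0}
Layer 1: {5}  cumulative {0,5}
Layer 2: {2,3}  cumulative {0,2,3,5}
Layer 3: {1,4}  cumulative {0,1,2,3,4,5}
R = {0,1,2,3,4,5}
trace reaching 4: d·b·b

Answer: REACHABLE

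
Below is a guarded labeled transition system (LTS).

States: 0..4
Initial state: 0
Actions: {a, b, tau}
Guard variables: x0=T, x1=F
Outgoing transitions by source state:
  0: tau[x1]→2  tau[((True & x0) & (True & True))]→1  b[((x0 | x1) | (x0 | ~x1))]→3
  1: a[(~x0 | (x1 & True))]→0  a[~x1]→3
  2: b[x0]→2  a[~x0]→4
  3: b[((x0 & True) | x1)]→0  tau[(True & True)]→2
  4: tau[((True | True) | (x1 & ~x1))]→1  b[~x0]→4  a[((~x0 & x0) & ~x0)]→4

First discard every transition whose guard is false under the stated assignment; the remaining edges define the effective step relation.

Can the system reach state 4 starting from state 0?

Answer: UNREACHABLE

Analysis:
After dropping false guards: 7 live edges.
L0 = {0}
L1 = {1,3}  cumulative {0,1,3}
L2 = {2}  cumulative {0,1,2,3}
Reach set: {0,1,2,3}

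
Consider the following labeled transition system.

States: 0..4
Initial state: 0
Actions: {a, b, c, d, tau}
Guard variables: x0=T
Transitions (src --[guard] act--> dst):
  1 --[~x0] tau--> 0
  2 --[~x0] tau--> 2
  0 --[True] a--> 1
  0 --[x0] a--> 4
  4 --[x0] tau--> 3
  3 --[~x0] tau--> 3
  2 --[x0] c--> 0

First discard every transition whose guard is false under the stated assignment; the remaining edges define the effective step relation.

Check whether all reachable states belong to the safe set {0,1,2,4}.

Answer: INVARIANT VIOLATED at state 3

Working:
Safe = {0,1,2,4}
Reachable = {0,1,3,4}
  0: ok
  1: ok
  3: ✗ unsafe
  4: ok
reach 3 via a·tau — violates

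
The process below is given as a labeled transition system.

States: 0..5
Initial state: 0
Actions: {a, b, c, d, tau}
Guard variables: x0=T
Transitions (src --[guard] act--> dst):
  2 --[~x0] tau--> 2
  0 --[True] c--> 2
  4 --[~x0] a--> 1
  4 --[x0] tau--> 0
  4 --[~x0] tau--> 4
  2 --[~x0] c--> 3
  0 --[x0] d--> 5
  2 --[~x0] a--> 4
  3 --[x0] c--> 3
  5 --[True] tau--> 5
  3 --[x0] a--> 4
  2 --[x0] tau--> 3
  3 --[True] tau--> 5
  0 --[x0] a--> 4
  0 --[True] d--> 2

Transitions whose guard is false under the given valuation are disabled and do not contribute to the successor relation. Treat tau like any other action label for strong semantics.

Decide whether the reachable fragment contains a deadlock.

Answer: DEADLOCK-FREE

Analysis:
Reachable = {0,2,3,4,5}
  0: a→4  c→2  d→2  d→5  [4 out]
  2: tau→3  [1 out]
  3: a→4  c→3  tau→5  [3 out]
  4: tau→0  [1 out]
  5: tau→5  [1 out]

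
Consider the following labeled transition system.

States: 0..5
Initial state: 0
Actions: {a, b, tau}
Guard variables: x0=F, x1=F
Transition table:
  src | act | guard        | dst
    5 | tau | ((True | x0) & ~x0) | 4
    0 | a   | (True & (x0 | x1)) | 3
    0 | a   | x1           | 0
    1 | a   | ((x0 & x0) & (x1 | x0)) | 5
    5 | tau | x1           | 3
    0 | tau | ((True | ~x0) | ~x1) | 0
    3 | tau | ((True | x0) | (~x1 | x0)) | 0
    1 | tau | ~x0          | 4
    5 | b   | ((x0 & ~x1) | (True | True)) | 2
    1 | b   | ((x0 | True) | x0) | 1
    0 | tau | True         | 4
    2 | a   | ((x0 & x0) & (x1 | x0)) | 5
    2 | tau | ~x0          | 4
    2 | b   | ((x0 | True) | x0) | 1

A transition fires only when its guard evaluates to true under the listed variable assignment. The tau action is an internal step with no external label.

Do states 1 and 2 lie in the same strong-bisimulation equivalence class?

Refine partition for ~:
  round 0: {{0,1,2,3,4,5}}
  round 1: {{0,3},{1,2,5},{4}}
  round 2: {{0},{1,2,5},{3},{4}}
4 equivalence class(es) (converged in 3)
[1]={1,2,5}  [2]={1,2,5}

Answer: BISIMILAR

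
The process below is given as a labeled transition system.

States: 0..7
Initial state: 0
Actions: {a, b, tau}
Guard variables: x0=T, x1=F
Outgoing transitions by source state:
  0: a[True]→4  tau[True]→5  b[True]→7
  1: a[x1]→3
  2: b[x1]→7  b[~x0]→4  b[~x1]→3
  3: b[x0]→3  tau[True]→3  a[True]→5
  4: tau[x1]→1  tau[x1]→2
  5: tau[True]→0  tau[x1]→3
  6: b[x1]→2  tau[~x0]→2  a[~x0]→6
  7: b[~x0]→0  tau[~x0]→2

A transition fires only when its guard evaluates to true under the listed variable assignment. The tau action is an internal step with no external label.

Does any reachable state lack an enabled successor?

Reach set: {0,4,5,7}
  0: a→4  b→7  tau→5  [3 exit(s)]
  4: ∅  [deadlock]
  5: tau→0  [1 exit(s)]
  7: ∅  [deadlock]
Path to 4: a

Answer: DEADLOCK at state 4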